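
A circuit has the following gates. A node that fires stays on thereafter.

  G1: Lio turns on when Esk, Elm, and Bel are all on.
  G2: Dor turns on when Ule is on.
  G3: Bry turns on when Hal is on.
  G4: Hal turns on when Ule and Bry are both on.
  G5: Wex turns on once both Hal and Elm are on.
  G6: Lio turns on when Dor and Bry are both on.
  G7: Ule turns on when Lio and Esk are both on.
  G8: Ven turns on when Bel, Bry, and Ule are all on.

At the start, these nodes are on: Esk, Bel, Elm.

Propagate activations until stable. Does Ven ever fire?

Ven would need Bel, Bry, and Ule (G8), but Bry never turns on.

No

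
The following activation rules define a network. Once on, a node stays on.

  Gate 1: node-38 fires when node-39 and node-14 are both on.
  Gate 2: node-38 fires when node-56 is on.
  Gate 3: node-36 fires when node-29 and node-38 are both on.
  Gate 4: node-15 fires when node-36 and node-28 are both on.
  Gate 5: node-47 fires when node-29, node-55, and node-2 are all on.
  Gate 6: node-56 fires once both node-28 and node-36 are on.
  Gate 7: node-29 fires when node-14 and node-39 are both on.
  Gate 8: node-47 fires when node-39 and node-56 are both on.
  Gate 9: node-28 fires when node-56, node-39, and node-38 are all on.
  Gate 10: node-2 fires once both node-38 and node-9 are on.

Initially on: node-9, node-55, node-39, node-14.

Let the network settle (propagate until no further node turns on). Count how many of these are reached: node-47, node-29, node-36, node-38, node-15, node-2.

5

Gate 7: node-14 and node-39 on → node-29 on.
node-39 and node-14 are on, so node-38 fires (Gate 1).
Gate 10: node-38 and node-9 on → node-2 on.
node-29 and node-38 are on, so node-36 fires (Gate 3).
node-29, node-55, and node-2 are on, so node-47 fires (Gate 5).
node-47: reached.
node-29: reached.
node-36: reached.
node-38: reached.
node-15 would need node-36 and node-28 (Gate 4), but node-28 never turns on.
node-2: reached.
Reached: node-47, node-29, node-36, node-38, and node-2 — 5 of the 6.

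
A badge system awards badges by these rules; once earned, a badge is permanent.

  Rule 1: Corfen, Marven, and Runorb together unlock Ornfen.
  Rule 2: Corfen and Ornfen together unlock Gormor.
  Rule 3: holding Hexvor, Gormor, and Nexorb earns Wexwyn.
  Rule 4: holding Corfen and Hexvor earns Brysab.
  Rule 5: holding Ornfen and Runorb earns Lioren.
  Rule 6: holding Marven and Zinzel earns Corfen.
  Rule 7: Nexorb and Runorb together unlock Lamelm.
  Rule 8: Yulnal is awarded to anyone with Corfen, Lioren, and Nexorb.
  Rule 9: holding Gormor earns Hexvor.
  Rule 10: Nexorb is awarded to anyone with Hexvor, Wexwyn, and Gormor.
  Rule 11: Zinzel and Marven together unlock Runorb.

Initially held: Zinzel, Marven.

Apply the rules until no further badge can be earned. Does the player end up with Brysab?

With Marven and Zinzel, Corfen is earned (Rule 6).
With Zinzel and Marven, Runorb is earned (Rule 11).
With Corfen, Marven, and Runorb, Ornfen is earned (Rule 1).
With Corfen and Ornfen, Gormor is earned (Rule 2).
With Gormor, Hexvor is earned (Rule 9).
With Corfen and Hexvor, Brysab is earned (Rule 4).

Yes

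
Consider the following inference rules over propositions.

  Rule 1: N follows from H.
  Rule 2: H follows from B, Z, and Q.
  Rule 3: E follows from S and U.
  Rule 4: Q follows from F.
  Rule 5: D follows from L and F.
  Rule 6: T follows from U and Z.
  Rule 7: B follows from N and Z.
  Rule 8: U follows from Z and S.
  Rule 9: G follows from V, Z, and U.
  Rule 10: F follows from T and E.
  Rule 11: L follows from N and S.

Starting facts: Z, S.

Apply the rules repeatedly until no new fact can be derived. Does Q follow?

Yes

Z and S hold, so U follows (Rule 8).
From U and Z, Rule 6 gives T.
From S and U, Rule 3 gives E.
From T and E, Rule 10 gives F.
From F, Rule 4 gives Q.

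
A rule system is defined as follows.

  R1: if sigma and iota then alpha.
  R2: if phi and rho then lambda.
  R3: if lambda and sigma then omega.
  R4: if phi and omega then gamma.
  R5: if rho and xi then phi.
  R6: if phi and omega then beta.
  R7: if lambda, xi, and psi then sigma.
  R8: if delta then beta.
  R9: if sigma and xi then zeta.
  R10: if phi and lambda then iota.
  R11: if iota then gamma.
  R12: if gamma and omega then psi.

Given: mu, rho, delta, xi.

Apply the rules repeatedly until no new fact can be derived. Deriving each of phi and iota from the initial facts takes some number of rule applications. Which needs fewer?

phi

phi: From rho and xi, R5 gives phi. [1 rule application]
iota: From rho and xi, R5 gives phi. From phi and rho, R2 gives lambda. phi and lambda hold, so iota follows (R10). [3 rule applications]
phi needs fewer.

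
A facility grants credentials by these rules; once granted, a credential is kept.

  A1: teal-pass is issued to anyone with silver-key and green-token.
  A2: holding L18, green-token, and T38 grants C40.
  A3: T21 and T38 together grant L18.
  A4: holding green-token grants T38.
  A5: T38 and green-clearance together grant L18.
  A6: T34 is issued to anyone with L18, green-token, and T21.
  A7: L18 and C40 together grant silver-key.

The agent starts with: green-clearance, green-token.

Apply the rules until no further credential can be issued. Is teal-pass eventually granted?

Holding green-token grants T38 (A4).
Holding T38 and green-clearance grants L18 (A5).
Holding L18, green-token, and T38 grants C40 (A2).
Holding L18 and C40 grants silver-key (A7).
Holding silver-key and green-token grants teal-pass (A1).

Yes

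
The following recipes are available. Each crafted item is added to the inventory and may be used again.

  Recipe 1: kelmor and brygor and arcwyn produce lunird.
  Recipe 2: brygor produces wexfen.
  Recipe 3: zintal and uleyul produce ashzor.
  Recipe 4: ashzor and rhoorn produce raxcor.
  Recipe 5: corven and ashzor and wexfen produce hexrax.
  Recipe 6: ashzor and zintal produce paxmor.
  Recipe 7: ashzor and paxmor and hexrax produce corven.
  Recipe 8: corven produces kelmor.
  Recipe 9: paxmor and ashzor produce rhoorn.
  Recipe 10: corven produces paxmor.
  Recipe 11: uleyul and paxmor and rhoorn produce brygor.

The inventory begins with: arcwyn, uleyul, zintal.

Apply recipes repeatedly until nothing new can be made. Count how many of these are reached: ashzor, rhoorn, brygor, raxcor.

zintal and uleyul → ashzor (Recipe 3).
ashzor and zintal → paxmor (Recipe 6).
paxmor and ashzor → rhoorn (Recipe 9).
uleyul and paxmor and rhoorn → brygor (Recipe 11).
Using Recipe 4, ashzor and rhoorn make raxcor.
ashzor: reached.
rhoorn: reached.
brygor: reached.
raxcor: reached.
All 4 are reached.

4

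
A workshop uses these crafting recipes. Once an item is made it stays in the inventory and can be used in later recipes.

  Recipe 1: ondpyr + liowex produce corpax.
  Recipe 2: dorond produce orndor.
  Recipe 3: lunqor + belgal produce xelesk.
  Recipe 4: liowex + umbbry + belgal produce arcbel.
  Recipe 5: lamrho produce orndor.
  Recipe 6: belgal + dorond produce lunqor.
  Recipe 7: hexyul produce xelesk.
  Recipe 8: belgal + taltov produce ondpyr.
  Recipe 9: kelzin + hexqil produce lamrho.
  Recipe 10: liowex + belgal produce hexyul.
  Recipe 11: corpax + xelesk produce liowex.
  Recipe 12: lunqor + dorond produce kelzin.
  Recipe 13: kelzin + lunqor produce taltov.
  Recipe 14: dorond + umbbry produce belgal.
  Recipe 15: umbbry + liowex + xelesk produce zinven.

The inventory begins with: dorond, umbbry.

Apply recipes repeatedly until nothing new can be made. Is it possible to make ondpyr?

Yes

Using Recipe 14, dorond and umbbry make belgal.
Using Recipe 6, belgal and dorond make lunqor.
lunqor + dorond → kelzin (Recipe 12).
kelzin + lunqor → taltov (Recipe 13).
Using Recipe 8, belgal and taltov make ondpyr.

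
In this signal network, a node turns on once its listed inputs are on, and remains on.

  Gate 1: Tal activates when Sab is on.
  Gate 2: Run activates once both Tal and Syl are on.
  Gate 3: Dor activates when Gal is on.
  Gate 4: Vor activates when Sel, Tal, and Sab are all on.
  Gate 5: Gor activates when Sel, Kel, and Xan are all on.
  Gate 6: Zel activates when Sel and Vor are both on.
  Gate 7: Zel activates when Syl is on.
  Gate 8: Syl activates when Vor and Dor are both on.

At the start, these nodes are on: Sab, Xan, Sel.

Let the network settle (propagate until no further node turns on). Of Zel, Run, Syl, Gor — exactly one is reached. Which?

Sab is on, so Tal activates (Gate 1).
Gate 4: Sel, Tal, and Sab on → Vor on.
Gate 6: Sel and Vor on → Zel on.
Gor would need Sel, Kel, and Xan (Gate 5), but Kel never turns on. Run would need Tal and Syl (Gate 2), but Syl never turns on. Syl would need Vor and Dor (Gate 8), but Dor never turns on.

Zel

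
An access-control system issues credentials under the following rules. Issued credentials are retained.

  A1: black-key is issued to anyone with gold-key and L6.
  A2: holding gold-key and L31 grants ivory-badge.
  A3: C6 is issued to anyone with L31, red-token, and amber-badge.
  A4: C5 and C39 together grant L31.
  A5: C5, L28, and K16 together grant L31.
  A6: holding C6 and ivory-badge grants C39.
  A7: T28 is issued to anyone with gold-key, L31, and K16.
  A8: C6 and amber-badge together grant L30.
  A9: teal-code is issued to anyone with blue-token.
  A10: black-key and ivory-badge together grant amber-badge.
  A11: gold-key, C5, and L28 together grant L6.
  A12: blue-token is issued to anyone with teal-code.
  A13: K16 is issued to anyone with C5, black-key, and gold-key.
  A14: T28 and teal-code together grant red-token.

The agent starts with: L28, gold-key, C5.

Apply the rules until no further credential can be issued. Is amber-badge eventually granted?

Holding gold-key, C5, and L28 grants L6 (A11).
Holding gold-key and L6 grants black-key (A1).
Holding C5, black-key, and gold-key grants K16 (A13).
Holding C5, L28, and K16 grants L31 (A5).
Holding gold-key and L31 grants ivory-badge (A2).
Holding black-key and ivory-badge grants amber-badge (A10).

Yes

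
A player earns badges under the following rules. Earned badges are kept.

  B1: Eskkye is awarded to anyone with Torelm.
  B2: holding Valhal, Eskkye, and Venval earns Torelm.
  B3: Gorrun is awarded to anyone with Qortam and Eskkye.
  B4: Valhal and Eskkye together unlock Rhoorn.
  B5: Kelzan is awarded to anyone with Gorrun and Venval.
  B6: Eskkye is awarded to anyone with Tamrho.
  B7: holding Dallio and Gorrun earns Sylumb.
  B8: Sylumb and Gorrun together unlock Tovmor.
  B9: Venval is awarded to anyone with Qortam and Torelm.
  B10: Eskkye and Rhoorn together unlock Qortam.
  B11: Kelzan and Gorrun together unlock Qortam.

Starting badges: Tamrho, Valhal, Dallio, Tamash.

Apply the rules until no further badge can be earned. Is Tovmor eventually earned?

Yes

With Tamrho, Eskkye is earned (B6).
With Valhal and Eskkye, Rhoorn is earned (B4).
With Eskkye and Rhoorn, Qortam is earned (B10).
With Qortam and Eskkye, Gorrun is earned (B3).
With Dallio and Gorrun, Sylumb is earned (B7).
With Sylumb and Gorrun, Tovmor is earned (B8).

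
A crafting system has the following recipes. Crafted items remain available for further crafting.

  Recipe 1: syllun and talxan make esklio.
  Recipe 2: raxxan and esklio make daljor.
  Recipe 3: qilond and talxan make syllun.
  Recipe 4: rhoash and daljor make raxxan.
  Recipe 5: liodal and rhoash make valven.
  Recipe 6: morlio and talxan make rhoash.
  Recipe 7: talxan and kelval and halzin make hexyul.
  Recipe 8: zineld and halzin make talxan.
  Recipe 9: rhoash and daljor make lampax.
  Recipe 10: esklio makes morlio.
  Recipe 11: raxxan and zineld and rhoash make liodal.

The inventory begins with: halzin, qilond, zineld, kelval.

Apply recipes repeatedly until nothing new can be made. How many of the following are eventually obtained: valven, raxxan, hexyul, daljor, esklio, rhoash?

3

Using Recipe 8, zineld and halzin make talxan.
talxan and kelval and halzin → hexyul (Recipe 7).
qilond and talxan → syllun (Recipe 3).
syllun and talxan → esklio (Recipe 1).
Using Recipe 10, esklio makes morlio.
Using Recipe 6, morlio and talxan make rhoash.
valven would need liodal and rhoash (Recipe 5), but liodal is never obtained.
raxxan would need rhoash and daljor (Recipe 4), but daljor is never obtained.
hexyul: reached.
daljor would need raxxan and esklio (Recipe 2), but raxxan is never obtained.
esklio: reached.
rhoash: reached.
Reached: hexyul, esklio, and rhoash — 3 of the 6.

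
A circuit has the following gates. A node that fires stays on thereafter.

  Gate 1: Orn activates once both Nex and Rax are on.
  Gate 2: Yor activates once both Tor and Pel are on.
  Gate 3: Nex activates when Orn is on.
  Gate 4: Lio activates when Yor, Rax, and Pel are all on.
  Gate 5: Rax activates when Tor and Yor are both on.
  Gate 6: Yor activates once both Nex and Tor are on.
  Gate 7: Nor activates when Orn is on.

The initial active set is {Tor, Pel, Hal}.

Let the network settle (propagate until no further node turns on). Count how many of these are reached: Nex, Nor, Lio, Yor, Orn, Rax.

3

Gate 2: Tor and Pel on → Yor on.
Gate 5: Tor and Yor on → Rax on.
Gate 4: Yor, Rax, and Pel on → Lio on.
Nex would need Orn (Gate 3), but Orn never turns on.
Nor would need Orn (Gate 7), but Orn never turns on.
Lio: reached.
Yor: reached.
Orn would need Nex and Rax (Gate 1), but Nex never turns on.
Rax: reached.
Reached: Lio, Yor, and Rax — 3 of the 6.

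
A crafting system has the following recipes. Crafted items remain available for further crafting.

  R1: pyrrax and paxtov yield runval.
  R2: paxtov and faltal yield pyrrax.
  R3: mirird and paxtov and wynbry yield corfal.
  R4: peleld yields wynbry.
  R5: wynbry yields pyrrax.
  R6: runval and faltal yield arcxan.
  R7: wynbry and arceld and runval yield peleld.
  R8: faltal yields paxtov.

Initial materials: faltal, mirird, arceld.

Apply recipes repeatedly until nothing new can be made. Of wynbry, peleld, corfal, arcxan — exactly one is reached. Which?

Using R8, faltal makes paxtov.
Using R2, paxtov and faltal make pyrrax.
Using R1, pyrrax and paxtov make runval.
runval and faltal → arcxan (R6).
peleld would need wynbry, arceld, and runval (R7), but wynbry is never obtained. wynbry would need peleld (R4), but peleld is never obtained. corfal would need mirird, paxtov, and wynbry (R3), but wynbry is never obtained.

arcxan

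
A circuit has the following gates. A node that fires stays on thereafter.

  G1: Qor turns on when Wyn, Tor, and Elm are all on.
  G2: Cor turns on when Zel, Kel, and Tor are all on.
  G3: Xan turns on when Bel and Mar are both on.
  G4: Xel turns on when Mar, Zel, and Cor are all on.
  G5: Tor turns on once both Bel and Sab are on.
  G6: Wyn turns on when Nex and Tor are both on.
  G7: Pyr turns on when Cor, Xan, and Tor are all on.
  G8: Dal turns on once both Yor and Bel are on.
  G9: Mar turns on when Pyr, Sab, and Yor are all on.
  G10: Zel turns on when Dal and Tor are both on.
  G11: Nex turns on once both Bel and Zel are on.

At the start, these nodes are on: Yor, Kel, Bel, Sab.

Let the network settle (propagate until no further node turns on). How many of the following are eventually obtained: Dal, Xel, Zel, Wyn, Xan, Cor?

Bel and Sab are on, so Tor turns on (G5).
Yor and Bel are on, so Dal turns on (G8).
G10: Dal and Tor on → Zel on.
Bel and Zel are on, so Nex turns on (G11).
G2: Zel, Kel, and Tor on → Cor on.
Nex and Tor are on, so Wyn turns on (G6).
Dal: reached.
Xel would need Mar, Zel, and Cor (G4), but Mar never turns on.
Zel: reached.
Wyn: reached.
Xan would need Bel and Mar (G3), but Mar never turns on.
Cor: reached.
Reached: Dal, Zel, Wyn, and Cor — 4 of the 6.

4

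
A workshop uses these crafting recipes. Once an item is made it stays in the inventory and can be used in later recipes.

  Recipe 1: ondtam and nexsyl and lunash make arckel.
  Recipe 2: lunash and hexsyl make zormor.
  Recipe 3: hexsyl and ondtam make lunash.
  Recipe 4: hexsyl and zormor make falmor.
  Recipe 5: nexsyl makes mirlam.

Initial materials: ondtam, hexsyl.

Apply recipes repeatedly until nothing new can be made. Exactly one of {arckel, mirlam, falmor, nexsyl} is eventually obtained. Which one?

hexsyl and ondtam → lunash (Recipe 3).
Using Recipe 2, lunash and hexsyl make zormor.
Using Recipe 4, hexsyl and zormor make falmor.
mirlam would need nexsyl (Recipe 5), but nexsyl is never obtained. No rule produces nexsyl, and it is not given. arckel would need ondtam, nexsyl, and lunash (Recipe 1), but nexsyl is never obtained.

falmor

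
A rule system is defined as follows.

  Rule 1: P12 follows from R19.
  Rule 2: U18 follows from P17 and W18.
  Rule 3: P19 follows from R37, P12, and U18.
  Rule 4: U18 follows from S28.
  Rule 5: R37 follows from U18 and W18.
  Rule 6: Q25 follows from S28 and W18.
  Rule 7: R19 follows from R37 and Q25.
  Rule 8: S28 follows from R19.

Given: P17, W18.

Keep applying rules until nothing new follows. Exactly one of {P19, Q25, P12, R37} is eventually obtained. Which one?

R37

P17 and W18 hold, so U18 follows (Rule 2).
U18 and W18 hold, so R37 follows (Rule 5).
P19 would need R37, P12, and U18 (Rule 3), but P12 is never established. Q25 would need S28 and W18 (Rule 6), but S28 is never established. P12 would need R19 (Rule 1), but R19 is never established.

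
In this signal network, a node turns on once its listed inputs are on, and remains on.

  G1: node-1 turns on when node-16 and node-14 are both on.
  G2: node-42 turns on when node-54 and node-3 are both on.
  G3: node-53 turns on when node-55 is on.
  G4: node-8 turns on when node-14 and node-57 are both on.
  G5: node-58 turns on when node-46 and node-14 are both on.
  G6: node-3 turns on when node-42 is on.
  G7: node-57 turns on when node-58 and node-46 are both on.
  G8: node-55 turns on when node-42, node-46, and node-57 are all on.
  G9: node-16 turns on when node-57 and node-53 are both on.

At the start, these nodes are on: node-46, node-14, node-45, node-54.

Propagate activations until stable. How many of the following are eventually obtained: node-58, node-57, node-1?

node-46 and node-14 are on, so node-58 turns on (G5).
G7: node-58 and node-46 on → node-57 on.
node-58: reached.
node-57: reached.
node-1 would need node-16 and node-14 (G1), but node-16 never turns on.
Reached: node-58 and node-57 — 2 of the 3.

2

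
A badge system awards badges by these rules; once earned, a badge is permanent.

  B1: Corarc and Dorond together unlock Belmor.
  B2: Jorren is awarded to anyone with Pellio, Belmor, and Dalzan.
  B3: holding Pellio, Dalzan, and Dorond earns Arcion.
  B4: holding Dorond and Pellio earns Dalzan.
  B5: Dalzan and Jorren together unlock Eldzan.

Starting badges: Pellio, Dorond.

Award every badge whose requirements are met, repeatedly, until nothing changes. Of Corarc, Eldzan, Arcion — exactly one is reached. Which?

With Dorond and Pellio, Dalzan is earned (B4).
With Pellio, Dalzan, and Dorond, Arcion is earned (B3).
No rule produces Corarc, and it is not given. Eldzan would need Dalzan and Jorren (B5), but Jorren is never earned.

Arcion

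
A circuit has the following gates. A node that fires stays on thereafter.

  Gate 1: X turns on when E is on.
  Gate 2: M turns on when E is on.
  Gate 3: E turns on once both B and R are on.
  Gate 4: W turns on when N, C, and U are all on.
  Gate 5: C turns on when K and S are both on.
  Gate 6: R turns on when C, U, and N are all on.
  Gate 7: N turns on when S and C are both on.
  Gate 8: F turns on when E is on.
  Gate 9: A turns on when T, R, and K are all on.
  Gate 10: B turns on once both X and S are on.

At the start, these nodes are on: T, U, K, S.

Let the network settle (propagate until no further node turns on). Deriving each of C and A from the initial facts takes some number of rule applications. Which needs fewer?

C

C: Gate 5: K and S on → C on. [1 rule application]
A: Gate 5: K and S on → C on. S and C are on, so N turns on (Gate 7). C, U, and N are on, so R turns on (Gate 6). T, R, and K are on, so A turns on (Gate 9). [4 rule applications]
C needs fewer.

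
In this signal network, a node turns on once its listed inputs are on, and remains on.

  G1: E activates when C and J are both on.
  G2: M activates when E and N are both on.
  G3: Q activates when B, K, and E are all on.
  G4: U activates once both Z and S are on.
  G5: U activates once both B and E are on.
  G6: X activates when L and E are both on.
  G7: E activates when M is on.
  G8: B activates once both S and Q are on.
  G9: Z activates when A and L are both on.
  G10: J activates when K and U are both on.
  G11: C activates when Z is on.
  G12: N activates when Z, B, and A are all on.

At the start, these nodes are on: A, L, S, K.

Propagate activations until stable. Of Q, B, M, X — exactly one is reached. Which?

A and L are on, so Z activates (G9).
G11: Z on → C on.
Z and S are on, so U activates (G4).
G10: K and U on → J on.
C and J are on, so E activates (G1).
L and E are on, so X activates (G6).
M would need E and N (G2), but N never turns on. Q would need B, K, and E (G3), but B never turns on. B would need S and Q (G8), but Q never turns on.

X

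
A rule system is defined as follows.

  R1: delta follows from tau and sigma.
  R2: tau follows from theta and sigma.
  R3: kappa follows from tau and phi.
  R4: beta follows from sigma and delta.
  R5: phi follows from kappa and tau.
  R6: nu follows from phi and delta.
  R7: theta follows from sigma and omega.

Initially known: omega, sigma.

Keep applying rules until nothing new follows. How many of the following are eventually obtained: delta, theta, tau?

3

sigma and omega hold, so theta follows (R7).
theta and sigma hold, so tau follows (R2).
From tau and sigma, R1 gives delta.
delta: reached.
theta: reached.
tau: reached.
All 3 are reached.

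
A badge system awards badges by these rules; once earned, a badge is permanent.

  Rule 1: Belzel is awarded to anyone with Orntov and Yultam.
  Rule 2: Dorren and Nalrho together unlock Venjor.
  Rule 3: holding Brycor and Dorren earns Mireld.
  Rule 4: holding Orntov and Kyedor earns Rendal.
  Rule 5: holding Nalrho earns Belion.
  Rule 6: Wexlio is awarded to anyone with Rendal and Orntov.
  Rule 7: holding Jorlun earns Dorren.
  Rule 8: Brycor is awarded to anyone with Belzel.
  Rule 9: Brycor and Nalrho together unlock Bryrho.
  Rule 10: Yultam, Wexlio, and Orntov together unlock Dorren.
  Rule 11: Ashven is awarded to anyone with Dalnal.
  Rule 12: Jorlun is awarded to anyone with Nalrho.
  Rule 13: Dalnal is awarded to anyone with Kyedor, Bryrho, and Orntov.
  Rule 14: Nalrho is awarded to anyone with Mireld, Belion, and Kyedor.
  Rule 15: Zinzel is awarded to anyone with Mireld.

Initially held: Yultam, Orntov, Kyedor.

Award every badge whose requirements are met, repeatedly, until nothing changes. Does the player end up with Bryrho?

Bryrho would need Brycor and Nalrho (Rule 9), but Nalrho is never earned.

No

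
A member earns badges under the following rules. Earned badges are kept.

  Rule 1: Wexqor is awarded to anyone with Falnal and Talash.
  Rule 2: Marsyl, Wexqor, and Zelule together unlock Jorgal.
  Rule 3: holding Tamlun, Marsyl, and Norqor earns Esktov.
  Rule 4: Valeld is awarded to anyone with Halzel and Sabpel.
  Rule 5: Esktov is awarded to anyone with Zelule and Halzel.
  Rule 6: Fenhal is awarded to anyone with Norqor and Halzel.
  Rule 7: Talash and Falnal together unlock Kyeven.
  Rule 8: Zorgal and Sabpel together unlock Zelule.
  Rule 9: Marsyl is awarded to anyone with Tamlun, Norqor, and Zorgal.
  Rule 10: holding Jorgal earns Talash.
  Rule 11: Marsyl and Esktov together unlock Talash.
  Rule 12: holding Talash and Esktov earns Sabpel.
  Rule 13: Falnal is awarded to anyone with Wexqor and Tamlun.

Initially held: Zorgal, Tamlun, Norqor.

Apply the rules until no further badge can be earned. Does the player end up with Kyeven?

No

Kyeven would need Talash and Falnal (Rule 7), but Falnal is never earned.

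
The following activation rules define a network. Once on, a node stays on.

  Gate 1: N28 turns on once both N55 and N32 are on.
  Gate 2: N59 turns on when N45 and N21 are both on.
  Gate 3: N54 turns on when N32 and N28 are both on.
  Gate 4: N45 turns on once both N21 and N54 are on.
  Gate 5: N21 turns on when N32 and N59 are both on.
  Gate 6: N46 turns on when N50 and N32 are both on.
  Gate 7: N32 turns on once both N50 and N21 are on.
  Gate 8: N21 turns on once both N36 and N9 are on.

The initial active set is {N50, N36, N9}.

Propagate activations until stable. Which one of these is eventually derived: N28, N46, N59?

N46

N36 and N9 are on, so N21 turns on (Gate 8).
Gate 7: N50 and N21 on → N32 on.
Gate 6: N50 and N32 on → N46 on.
N59 would need N45 and N21 (Gate 2), but N45 never turns on. N28 would need N55 and N32 (Gate 1), but N55 never turns on.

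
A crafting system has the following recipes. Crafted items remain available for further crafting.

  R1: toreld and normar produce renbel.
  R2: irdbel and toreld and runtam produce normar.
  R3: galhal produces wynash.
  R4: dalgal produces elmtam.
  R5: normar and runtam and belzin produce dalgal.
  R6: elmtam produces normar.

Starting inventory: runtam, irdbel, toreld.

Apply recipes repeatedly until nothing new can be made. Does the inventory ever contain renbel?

Yes

Using R2, irdbel, toreld, and runtam make normar.
toreld and normar → renbel (R1).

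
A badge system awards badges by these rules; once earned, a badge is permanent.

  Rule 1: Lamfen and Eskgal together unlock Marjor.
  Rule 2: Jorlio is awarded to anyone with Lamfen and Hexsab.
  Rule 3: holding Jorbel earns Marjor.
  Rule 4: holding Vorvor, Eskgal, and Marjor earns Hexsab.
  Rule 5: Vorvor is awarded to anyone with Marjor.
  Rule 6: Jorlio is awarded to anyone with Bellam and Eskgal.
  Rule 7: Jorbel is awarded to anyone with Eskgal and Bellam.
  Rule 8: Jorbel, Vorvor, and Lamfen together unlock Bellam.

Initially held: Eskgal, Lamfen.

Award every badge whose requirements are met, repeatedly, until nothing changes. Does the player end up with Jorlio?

Yes

With Lamfen and Eskgal, Marjor is earned (Rule 1).
With Marjor, Vorvor is earned (Rule 5).
With Vorvor, Eskgal, and Marjor, Hexsab is earned (Rule 4).
With Lamfen and Hexsab, Jorlio is earned (Rule 2).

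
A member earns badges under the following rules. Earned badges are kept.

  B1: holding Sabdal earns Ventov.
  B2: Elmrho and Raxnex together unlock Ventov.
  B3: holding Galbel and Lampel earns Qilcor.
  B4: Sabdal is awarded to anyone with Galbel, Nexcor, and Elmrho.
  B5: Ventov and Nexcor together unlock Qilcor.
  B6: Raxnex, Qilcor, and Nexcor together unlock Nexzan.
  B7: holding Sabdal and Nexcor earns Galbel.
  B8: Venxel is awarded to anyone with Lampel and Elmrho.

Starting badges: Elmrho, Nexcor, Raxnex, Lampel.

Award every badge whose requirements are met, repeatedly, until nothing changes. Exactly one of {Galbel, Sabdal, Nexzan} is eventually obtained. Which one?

With Elmrho and Raxnex, Ventov is earned (B2).
With Ventov and Nexcor, Qilcor is earned (B5).
With Raxnex, Qilcor, and Nexcor, Nexzan is earned (B6).
Galbel would need Sabdal and Nexcor (B7), but Sabdal is never earned. Sabdal would need Galbel, Nexcor, and Elmrho (B4), but Galbel is never earned.

Nexzan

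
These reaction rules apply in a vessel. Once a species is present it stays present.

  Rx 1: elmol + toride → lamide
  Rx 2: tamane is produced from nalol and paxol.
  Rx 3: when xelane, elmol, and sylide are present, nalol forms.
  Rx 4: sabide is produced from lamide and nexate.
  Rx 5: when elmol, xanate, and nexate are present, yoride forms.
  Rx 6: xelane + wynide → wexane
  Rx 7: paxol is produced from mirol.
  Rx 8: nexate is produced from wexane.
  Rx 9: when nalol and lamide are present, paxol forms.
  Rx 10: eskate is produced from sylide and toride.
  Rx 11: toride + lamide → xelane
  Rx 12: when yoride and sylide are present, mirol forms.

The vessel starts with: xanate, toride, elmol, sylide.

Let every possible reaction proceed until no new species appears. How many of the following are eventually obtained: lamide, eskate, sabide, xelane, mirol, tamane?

4

sylide and toride present → eskate forms (Rx 10).
elmol and toride present → lamide forms (Rx 1).
toride and lamide present → xelane forms (Rx 11).
xelane, elmol, and sylide present → nalol forms (Rx 3).
nalol and lamide present → paxol forms (Rx 9).
nalol and paxol present → tamane forms (Rx 2).
lamide: reached.
eskate: reached.
sabide would need lamide and nexate (Rx 4), but nexate never forms.
xelane: reached.
mirol would need yoride and sylide (Rx 12), but yoride never forms.
tamane: reached.
Reached: lamide, eskate, xelane, and tamane — 4 of the 6.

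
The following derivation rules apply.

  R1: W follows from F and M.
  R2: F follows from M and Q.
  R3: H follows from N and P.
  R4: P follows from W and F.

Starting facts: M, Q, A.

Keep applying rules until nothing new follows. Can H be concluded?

H would need N and P (R3), but N is never established.

No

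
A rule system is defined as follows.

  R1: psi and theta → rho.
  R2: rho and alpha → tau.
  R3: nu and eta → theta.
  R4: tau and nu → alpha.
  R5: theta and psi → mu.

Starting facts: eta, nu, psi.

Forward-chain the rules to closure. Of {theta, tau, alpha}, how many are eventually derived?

1

From nu and eta, R3 gives theta.
theta: reached.
tau would need rho and alpha (R2), but alpha is never established.
alpha would need tau and nu (R4), but tau is never established.
Reached: theta — 1 of the 3.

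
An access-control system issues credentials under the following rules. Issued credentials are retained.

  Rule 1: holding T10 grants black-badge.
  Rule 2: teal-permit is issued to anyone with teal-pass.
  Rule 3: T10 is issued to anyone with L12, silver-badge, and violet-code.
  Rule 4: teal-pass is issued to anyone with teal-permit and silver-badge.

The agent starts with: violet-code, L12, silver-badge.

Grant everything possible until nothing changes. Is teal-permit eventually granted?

teal-permit would need teal-pass (Rule 2), but teal-pass is never granted.

No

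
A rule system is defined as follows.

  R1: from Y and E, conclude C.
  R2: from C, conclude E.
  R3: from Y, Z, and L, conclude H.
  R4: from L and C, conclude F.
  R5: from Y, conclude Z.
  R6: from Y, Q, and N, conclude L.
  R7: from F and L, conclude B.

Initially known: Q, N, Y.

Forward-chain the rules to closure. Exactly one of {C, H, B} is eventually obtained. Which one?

H

From Y, R5 gives Z.
Y, Q, and N hold, so L follows (R6).
From Y, Z, and L, R3 gives H.
B would need F and L (R7), but F is never established. C would need Y and E (R1), but E is never established.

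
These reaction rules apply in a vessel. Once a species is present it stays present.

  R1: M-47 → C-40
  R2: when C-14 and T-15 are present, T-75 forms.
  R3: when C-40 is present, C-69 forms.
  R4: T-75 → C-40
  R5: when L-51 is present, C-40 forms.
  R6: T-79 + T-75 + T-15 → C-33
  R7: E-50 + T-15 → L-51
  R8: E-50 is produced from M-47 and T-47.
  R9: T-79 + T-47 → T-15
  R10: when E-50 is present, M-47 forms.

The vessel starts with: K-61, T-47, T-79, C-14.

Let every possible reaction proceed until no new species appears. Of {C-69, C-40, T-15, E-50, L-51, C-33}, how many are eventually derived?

T-79 and T-47 present → T-15 forms (R9).
C-14 and T-15 present → T-75 forms (R2).
T-75 present → C-40 forms (R4).
T-79, T-75, and T-15 present → C-33 forms (R6).
C-40 present → C-69 forms (R3).
C-69: reached.
C-40: reached.
T-15: reached.
E-50 would need M-47 and T-47 (R8), but M-47 never forms.
L-51 would need E-50 and T-15 (R7), but E-50 never forms.
C-33: reached.
Reached: C-69, C-40, T-15, and C-33 — 4 of the 6.

4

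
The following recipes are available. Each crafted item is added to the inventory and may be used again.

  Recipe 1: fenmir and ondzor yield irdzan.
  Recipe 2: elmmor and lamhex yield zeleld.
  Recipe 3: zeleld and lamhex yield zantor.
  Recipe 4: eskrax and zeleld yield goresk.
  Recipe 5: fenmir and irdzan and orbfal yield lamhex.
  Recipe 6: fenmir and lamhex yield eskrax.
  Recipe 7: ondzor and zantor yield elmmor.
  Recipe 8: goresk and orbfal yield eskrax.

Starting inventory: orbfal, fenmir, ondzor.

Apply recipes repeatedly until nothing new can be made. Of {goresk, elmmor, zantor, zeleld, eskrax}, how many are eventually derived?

fenmir and ondzor → irdzan (Recipe 1).
fenmir and irdzan and orbfal → lamhex (Recipe 5).
Using Recipe 6, fenmir and lamhex make eskrax.
goresk would need eskrax and zeleld (Recipe 4), but zeleld is never obtained.
elmmor would need ondzor and zantor (Recipe 7), but zantor is never obtained.
zantor would need zeleld and lamhex (Recipe 3), but zeleld is never obtained.
zeleld would need elmmor and lamhex (Recipe 2), but elmmor is never obtained.
eskrax: reached.
Reached: eskrax — 1 of the 5.

1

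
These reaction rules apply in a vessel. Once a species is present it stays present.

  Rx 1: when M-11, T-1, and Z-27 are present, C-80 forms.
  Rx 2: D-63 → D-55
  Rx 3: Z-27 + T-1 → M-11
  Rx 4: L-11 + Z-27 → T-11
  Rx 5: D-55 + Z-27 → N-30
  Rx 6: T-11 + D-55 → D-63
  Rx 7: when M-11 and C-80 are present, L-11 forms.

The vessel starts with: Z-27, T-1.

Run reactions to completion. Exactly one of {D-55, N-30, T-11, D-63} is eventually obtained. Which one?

Z-27 and T-1 present → M-11 forms (Rx 3).
M-11, T-1, and Z-27 present → C-80 forms (Rx 1).
M-11 and C-80 present → L-11 forms (Rx 7).
L-11 and Z-27 present → T-11 forms (Rx 4).
N-30 would need D-55 and Z-27 (Rx 5), but D-55 never forms. D-63 would need T-11 and D-55 (Rx 6), but D-55 never forms. D-55 would need D-63 (Rx 2), but D-63 never forms.

T-11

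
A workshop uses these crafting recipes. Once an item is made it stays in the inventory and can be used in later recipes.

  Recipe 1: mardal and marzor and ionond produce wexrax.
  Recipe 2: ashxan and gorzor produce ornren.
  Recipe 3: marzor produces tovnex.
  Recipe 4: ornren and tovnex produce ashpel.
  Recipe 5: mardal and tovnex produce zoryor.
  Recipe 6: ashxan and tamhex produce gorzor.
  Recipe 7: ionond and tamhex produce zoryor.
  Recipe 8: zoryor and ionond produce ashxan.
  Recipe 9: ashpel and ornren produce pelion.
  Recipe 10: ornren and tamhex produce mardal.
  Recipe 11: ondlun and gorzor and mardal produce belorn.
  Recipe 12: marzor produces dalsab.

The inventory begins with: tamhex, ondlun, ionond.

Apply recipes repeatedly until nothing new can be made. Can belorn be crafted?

Yes

Using Recipe 7, ionond and tamhex make zoryor.
Using Recipe 8, zoryor and ionond make ashxan.
Using Recipe 6, ashxan and tamhex make gorzor.
ashxan and gorzor → ornren (Recipe 2).
ornren and tamhex → mardal (Recipe 10).
ondlun and gorzor and mardal → belorn (Recipe 11).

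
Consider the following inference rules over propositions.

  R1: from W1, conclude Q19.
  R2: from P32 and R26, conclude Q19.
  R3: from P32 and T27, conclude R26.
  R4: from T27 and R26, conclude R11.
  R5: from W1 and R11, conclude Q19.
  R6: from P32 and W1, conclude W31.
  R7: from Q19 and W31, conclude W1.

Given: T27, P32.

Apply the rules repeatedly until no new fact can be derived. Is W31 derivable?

No

W31 would need P32 and W1 (R6), but W1 is never established.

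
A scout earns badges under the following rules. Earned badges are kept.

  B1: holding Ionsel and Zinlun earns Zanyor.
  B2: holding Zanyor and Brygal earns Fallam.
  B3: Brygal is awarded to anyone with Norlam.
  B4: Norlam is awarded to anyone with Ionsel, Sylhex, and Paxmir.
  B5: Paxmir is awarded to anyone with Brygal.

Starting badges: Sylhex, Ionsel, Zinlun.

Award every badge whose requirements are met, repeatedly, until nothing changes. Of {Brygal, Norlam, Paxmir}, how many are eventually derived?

Brygal would need Norlam (B3), but Norlam is never earned.
Norlam would need Ionsel, Sylhex, and Paxmir (B4), but Paxmir is never earned.
Paxmir would need Brygal (B5), but Brygal is never earned.
None of the 3 are reached.

0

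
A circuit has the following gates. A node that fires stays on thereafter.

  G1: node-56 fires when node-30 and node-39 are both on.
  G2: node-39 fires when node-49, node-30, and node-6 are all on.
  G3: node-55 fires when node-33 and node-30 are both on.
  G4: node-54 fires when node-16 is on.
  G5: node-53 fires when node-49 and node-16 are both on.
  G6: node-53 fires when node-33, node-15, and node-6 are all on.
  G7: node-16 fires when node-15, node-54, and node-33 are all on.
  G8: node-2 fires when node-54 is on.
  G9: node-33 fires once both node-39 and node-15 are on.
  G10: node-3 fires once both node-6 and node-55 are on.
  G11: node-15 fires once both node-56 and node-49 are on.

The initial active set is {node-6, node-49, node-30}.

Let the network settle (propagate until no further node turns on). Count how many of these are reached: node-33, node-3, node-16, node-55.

G2: node-49, node-30, and node-6 on → node-39 on.
G1: node-30 and node-39 on → node-56 on.
G11: node-56 and node-49 on → node-15 on.
G9: node-39 and node-15 on → node-33 on.
node-33 and node-30 are on, so node-55 fires (G3).
G10: node-6 and node-55 on → node-3 on.
node-33: reached.
node-3: reached.
node-16 would need node-15, node-54, and node-33 (G7), but node-54 never turns on.
node-55: reached.
Reached: node-33, node-3, and node-55 — 3 of the 4.

3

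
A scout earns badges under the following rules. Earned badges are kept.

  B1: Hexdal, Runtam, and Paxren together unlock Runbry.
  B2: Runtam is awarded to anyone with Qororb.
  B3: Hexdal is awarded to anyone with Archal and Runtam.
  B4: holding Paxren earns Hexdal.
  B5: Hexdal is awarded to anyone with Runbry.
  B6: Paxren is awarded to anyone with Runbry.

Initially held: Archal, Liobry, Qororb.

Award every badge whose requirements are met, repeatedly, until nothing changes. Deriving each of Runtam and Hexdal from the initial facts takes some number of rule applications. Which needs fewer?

Runtam: With Qororb, Runtam is earned (B2). [1 rule application]
Hexdal: With Qororb, Runtam is earned (B2). With Archal and Runtam, Hexdal is earned (B3). [2 rule applications]
Runtam needs fewer.

Runtam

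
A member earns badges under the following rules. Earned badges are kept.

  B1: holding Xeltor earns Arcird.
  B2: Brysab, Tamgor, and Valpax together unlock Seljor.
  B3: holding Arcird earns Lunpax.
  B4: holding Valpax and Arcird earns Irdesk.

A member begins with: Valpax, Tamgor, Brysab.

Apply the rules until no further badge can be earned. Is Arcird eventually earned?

No

Arcird would need Xeltor (B1), but Xeltor is never earned.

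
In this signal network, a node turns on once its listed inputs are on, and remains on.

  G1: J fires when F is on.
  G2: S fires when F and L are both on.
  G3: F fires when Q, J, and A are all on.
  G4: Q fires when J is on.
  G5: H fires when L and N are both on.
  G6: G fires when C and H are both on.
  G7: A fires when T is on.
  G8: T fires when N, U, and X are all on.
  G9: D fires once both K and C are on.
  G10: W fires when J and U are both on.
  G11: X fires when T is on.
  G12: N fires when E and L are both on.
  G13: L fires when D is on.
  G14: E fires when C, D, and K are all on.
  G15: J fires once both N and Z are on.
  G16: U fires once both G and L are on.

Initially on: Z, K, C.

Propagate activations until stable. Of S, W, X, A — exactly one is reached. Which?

W

K and C are on, so D fires (G9).
G14: C, D, and K on → E on.
D is on, so L fires (G13).
E and L are on, so N fires (G12).
G5: L and N on → H on.
N and Z are on, so J fires (G15).
C and H are on, so G fires (G6).
G and L are on, so U fires (G16).
J and U are on, so W fires (G10).
A would need T (G7), but T never turns on. X would need T (G11), but T never turns on. S would need F and L (G2), but F never turns on.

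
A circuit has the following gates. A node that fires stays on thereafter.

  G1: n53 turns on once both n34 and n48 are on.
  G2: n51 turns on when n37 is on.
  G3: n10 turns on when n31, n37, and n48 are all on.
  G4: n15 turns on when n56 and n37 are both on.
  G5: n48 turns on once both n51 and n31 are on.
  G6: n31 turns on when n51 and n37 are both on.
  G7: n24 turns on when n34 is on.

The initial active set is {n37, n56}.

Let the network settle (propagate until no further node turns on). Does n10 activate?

n37 is on, so n51 turns on (G2).
n51 and n37 are on, so n31 turns on (G6).
G5: n51 and n31 on → n48 on.
G3: n31, n37, and n48 on → n10 on.

Yes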